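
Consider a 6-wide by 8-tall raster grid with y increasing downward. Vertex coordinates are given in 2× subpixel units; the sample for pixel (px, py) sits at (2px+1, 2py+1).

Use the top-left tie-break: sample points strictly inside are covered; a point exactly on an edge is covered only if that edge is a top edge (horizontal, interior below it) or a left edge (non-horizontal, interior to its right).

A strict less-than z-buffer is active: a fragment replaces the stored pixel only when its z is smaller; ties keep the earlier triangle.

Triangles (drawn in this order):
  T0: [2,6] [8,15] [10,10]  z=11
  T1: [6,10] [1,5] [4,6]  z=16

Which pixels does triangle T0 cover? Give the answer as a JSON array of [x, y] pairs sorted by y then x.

T0:
  2·area = 48  (B↔C swapped to make it positive)
  edge (2, 6)→(10, 10): d=(8,4) right/bottom  bias=-1
  edge (10, 10)→(8, 15): d=(-2,5) right/bottom  bias=-1
  edge (8, 15)→(2, 6): d=(-6,-9) top-left  bias=+0
    (1,3)@(3, 7): e=[4,41,3] → #
    (2,3)@(5, 7): e=[-4,31,21] → ·
    (1,4)@(3, 9): e=[20,37,-9] → ·
    (2,4)@(5, 9): e=[12,27,9] → #
    (3,4)@(7, 9): e=[4,17,27] → #
    (4,4)@(9, 9): e=[-4,7,45] → ·
    (2,5)@(5, 11): e=[28,23,-3] → ·
    (3,5)@(7, 11): e=[20,13,15] → #
    (4,5)@(9, 11): e=[12,3,33] → #
    (5,5)@(11, 11): e=[4,-7,51] → ·
    (3,6)@(7, 13): e=[36,9,3] → #
    (4,6)@(9, 13): e=[28,-1,21] → ·
  covered (6 px):
    · · · · · ·
    · · · · · ·
    · · · · · ·
    · # · · · ·
    · · # # · ·
    · · · # # ·
    · · · # · ·
    · · · · · ·
T1:
  2·area = 10
  edge (6, 10)→(1, 5): d=(-5,-5) top-left  bias=+0
  edge (1, 5)→(4, 6): d=(3,1) right/bottom  bias=-1
  edge (4, 6)→(6, 10): d=(2,4) right/bottom  bias=-1
    (0,2)@(1, 5): e=[0,0,10] → ·  [on edge]
    (1,3)@(3, 7): e=[0,4,6] → #  [on edge]
    (2,3)@(5, 7): e=[10,2,-2] → ·
    (3,3)@(7, 7): e=[20,0,-10] → ·  [on edge]
    (1,4)@(3, 9): e=[-10,10,10] → ·
    (2,4)@(5, 9): e=[0,8,2] → #  [on edge]
    (3,4)@(7, 9): e=[10,6,-6] → ·
    (2,5)@(5, 11): e=[-10,14,6] → ·
    (3,5)@(7, 11): e=[0,12,-2] → ·  [on edge]
    (4,6)@(9, 13): e=[0,16,-6] → ·  [on edge]
    (5,7)@(11, 15): e=[0,20,-10] → ·  [on edge]
  covered (2 px):
    · · · · · ·
    · · · · · ·
    · · · · · ·
    · # · · · ·
    · · # · · ·
    · · · · · ·
    · · · · · ·
    · · · · · ·

Final: [[1,3],[2,4],[3,4],[3,5],[4,5],[3,6]]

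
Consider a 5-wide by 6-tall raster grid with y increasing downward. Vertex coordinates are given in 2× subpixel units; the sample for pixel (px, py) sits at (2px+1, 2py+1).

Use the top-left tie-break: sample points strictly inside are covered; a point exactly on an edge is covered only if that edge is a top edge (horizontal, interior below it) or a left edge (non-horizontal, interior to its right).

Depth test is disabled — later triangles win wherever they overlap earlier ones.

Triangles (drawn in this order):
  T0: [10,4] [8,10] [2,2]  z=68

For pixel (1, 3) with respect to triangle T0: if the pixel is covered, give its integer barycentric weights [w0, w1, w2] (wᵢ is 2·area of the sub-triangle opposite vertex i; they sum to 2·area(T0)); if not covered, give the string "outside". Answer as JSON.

T0:
  2·area = 52
  edge (10, 4)→(8, 10): d=(-2,6) right/bottom  bias=-1
  edge (8, 10)→(2, 2): d=(-6,-8) top-left  bias=+0
  edge (2, 2)→(10, 4): d=(8,2) right/bottom  bias=-1
    (1,1)@(3, 3): e=[44,2,6] → X
    (2,1)@(5, 3): e=[32,18,2] → X
    (3,1)@(7, 3): e=[20,34,-2] → .
    (1,2)@(3, 5): e=[40,-10,22] → .
    (2,2)@(5, 5): e=[28,6,18] → X
    (3,2)@(7, 5): e=[16,22,14] → X
    (4,2)@(9, 5): e=[4,38,10] → X
    (2,3)@(5, 7): e=[24,-6,34] → .
    (3,3)@(7, 7): e=[12,10,30] → X
    (4,3)@(9, 7): e=[0,26,26] → .  [on edge]
    (3,4)@(7, 9): e=[8,-2,46] → .
  covered (6 px):
    . . . . .
    . X X . .
    . . X X X
    . . . X .
    . . . . .
    . . . . .

Answer: "outside"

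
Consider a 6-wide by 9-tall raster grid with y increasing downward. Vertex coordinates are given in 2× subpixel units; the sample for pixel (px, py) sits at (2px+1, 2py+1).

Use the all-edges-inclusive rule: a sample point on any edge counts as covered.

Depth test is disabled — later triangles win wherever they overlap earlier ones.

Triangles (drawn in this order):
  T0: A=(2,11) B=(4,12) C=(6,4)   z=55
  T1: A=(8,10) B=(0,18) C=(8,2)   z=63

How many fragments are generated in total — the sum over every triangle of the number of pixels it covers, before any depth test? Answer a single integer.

T0:
  2·area = 18  (B↔C swapped to make it positive)
  edge (2, 11)→(6, 4): d=(4,-7) inclusive
  edge (6, 4)→(4, 12): d=(-2,8) inclusive
  edge (4, 12)→(2, 11): d=(-2,-1) inclusive
    (2,3)@(5, 7): e=[5,2,11] → █
    (3,3)@(7, 7): e=[19,-14,13] → ·
    (2,4)@(5, 9): e=[13,-2,7] → ·
    (1,5)@(3, 11): e=[7,10,1] → █
    (2,5)@(5, 11): e=[21,-6,3] → ·
    (1,6)@(3, 13): e=[15,6,-3] → ·
  covered (2 px):
    · · · · · ·
    · · · · · ·
    · · · · · ·
    · · █ · · ·
    · · · · · ·
    · █ · · · ·
    · · · · · ·
    · · · · · ·
    · · · · · ·
T1:
  2·area = 64
  edge (8, 10)→(0, 18): d=(-8,8) inclusive
  edge (0, 18)→(8, 2): d=(8,-16) inclusive
  edge (8, 2)→(8, 10): d=(0,8) inclusive
    (3,2)@(7, 5): e=[48,8,8] → █
    (4,2)@(9, 5): e=[32,40,-8] → ·
    (3,3)@(7, 7): e=[32,24,8] → █
    (4,3)@(9, 7): e=[16,56,-8] → ·
    (5,3)@(11, 7): e=[0,88,-24] → ·  [on edge]
    (2,4)@(5, 9): e=[32,8,24] → █
    (4,4)@(9, 9): e=[0,72,-8] → ·  [on edge]
    (2,5)@(5, 11): e=[16,24,24] → █
    (3,5)@(7, 11): e=[0,56,8] → █  [on edge]
    (4,5)@(9, 11): e=[-16,88,-8] → ·
    (1,6)@(3, 13): e=[16,8,40] → █
    (2,6)@(5, 13): e=[0,40,24] → █  [on edge]
    (1,7)@(3, 15): e=[0,24,40] → █  [on edge]
    (0,8)@(1, 17): e=[0,8,56] → █  [on edge]
  covered (10 px):
    · · · · · ·
    · · · · · ·
    · · · █ · ·
    · · · █ · ·
    · · █ █ · ·
    · · █ █ · ·
    · █ █ · · ·
    · █ · · · ·
    █ · · · · ·

Final: 12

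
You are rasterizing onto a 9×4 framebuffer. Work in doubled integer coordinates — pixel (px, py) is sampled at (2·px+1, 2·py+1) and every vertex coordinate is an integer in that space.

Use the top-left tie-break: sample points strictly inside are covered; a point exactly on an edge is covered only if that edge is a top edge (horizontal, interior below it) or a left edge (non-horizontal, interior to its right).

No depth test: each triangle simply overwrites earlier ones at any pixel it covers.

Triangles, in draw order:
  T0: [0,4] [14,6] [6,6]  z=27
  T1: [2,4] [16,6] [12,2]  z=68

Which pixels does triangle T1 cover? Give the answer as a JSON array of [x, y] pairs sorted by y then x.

T0:
  2·area = 16
  edge (0, 4)→(14, 6): d=(14,2) right/bottom  bias=-1
  edge (14, 6)→(6, 6): d=(-8,0) right/bottom  bias=-1
  edge (6, 6)→(0, 4): d=(-6,-2) top-left  bias=+0
    (1,2)@(3, 5): e=[8,8,0] → X  [on edge]
    (2,2)@(5, 5): e=[4,8,4] → X
    (3,2)@(7, 5): e=[0,8,8] → .  [on edge]
    (1,3)@(3, 7): e=[36,-8,-12] → .
    (2,3)@(5, 7): e=[32,-8,-8] → .
    (4,3)@(9, 7): e=[24,-8,0] → .  [on edge]
  covered (2 px):
    . . . . . . . . .
    . . . . . . . . .
    . X X . . . . . .
    . . . . . . . . .
T1:
  2·area = 48  (B↔C swapped to make it positive)
  edge (2, 4)→(12, 2): d=(10,-2) top-left  bias=+0
  edge (12, 2)→(16, 6): d=(4,4) right/bottom  bias=-1
  edge (16, 6)→(2, 4): d=(-14,-2) top-left  bias=+0
    (5,0)@(11, 1): e=[-12,0,60] → .  [on edge]
    (8,0)@(17, 1): e=[0,-24,72] → .  [on edge]
    (3,1)@(7, 3): e=[0,24,24] → X  [on edge]
    (4,1)@(9, 3): e=[4,16,28] → X
    (5,1)@(11, 3): e=[8,8,32] → X
    (6,1)@(13, 3): e=[12,0,36] → .  [on edge]
    (3,2)@(7, 5): e=[20,32,-4] → .
    (4,2)@(9, 5): e=[24,24,0] → X  [on edge]
    (6,2)@(13, 5): e=[32,8,8] → X
    (7,2)@(15, 5): e=[36,0,12] → .  [on edge]
    (4,3)@(9, 7): e=[44,32,-28] → .
    (5,3)@(11, 7): e=[48,24,-24] → .
    (8,3)@(17, 7): e=[60,0,-12] → .  [on edge]
  covered (6 px):
    . . . . . . . . .
    . . . X X X . . .
    . . . . X X X . .
    . . . . . . . . .

Final: [[3,1],[4,1],[5,1],[4,2],[5,2],[6,2]]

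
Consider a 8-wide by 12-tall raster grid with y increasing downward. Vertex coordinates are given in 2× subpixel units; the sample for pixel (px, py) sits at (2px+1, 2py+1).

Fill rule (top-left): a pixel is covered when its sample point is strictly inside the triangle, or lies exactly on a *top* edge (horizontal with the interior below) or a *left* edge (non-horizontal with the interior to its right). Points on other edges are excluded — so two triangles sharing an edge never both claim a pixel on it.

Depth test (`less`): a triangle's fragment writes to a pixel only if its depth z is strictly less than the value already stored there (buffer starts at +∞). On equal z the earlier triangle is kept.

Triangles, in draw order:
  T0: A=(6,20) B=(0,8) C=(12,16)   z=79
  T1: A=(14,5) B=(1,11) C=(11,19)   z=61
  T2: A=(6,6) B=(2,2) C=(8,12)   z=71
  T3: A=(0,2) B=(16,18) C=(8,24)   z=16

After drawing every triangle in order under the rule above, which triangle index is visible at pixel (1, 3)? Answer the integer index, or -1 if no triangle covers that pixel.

T0:
  2·area = 96
  edge (6, 20)→(0, 8): d=(-6,-12) top-left  bias=+0
  edge (0, 8)→(12, 16): d=(12,8) right/bottom  bias=-1
  edge (12, 16)→(6, 20): d=(-6,4) right/bottom  bias=-1
    (0,4)@(1, 9): e=[6,4,86] → █
    (1,4)@(3, 9): e=[30,-12,78] → ·
    (0,5)@(1, 11): e=[-6,28,74] → ·
    (1,5)@(3, 11): e=[18,12,66] → █
    (2,5)@(5, 11): e=[42,-4,58] → ·
    (1,6)@(3, 13): e=[6,36,54] → █
    (2,6)@(5, 13): e=[30,20,46] → █
    (3,6)@(7, 13): e=[54,4,38] → █
    (4,6)@(9, 13): e=[78,-12,30] → ·
    (1,7)@(3, 15): e=[-6,60,42] → ·
    (2,7)@(5, 15): e=[18,44,34] → █
    (4,7)@(9, 15): e=[66,12,18] → █
  covered (12 px):
    · · · · · · · ·
    · · · · · · · ·
    · · · · · · · ·
    · · · · · · · ·
    █ · · · · · · ·
    · █ · · · · · ·
    · █ █ █ · · · ·
    · · █ █ █ · · ·
    · · █ █ █ · · ·
    · · · █ · · · ·
    · · · · · · · ·
    · · · · · · · ·
T1:
  2·area = 164  (B↔C swapped to make it positive)
  edge (14, 5)→(11, 19): d=(-3,14) right/bottom  bias=-1
  edge (11, 19)→(1, 11): d=(-10,-8) top-left  bias=+0
  edge (1, 11)→(14, 5): d=(13,-6) top-left  bias=+0
    (5,3)@(11, 7): e=[36,120,8] → █
    (6,3)@(13, 7): e=[8,136,20] → █
    (7,3)@(15, 7): e=[-20,152,32] → ·
    (3,4)@(7, 9): e=[86,68,10] → █
    (4,4)@(9, 9): e=[58,84,22] → █
    (7,4)@(15, 9): e=[-26,132,58] → ·
    (0,5)@(1, 11): e=[164,0,0] → █  [on edge]
    (1,5)@(3, 11): e=[136,16,12] → █
    (2,5)@(5, 11): e=[108,32,24] → █
    (6,5)@(13, 11): e=[-4,96,72] → ·
    (0,6)@(1, 13): e=[158,-20,26] → ·
    (1,6)@(3, 13): e=[130,-4,38] → ·
    (5,9)@(11, 19): e=[0,0,164] → ·  [on edge]
  covered (21 px):
    · · · · · · · ·
    · · · · · · · ·
    · · · · · · · ·
    · · · · · █ █ ·
    · · · █ █ █ █ ·
    █ █ █ █ █ █ · ·
    · · █ █ █ █ · ·
    · · · █ █ █ · ·
    · · · · █ █ · ·
    · · · · · · · ·
    · · · · · · · ·
    · · · · · · · ·
T2:
  2·area = 16  (B↔C swapped to make it positive)
  edge (6, 6)→(8, 12): d=(2,6) right/bottom  bias=-1
  edge (8, 12)→(2, 2): d=(-6,-10) top-left  bias=+0
  edge (2, 2)→(6, 6): d=(4,4) right/bottom  bias=-1
    (0,0)@(1, 1): e=[20,-4,0] → ·  [on edge]
    (1,1)@(3, 3): e=[12,4,0] → ·  [on edge]
    (2,1)@(5, 3): e=[0,24,-8] → ·  [on edge]
    (2,2)@(5, 5): e=[4,12,0] → ·  [on edge]
    (2,3)@(5, 7): e=[8,0,8] → █  [on edge]
    (3,3)@(7, 7): e=[-4,20,0] → ·  [on edge]
    (2,4)@(5, 9): e=[12,-12,16] → ·
    (3,4)@(7, 9): e=[0,8,8] → ·  [on edge]
    (4,4)@(9, 9): e=[-12,28,0] → ·  [on edge]
    (5,5)@(11, 11): e=[-20,36,0] → ·  [on edge]
    (6,6)@(13, 13): e=[-28,44,0] → ·  [on edge]
    (4,7)@(9, 15): e=[0,-8,24] → ·  [on edge]
    (7,7)@(15, 15): e=[-36,52,0] → ·  [on edge]
    (5,8)@(11, 17): e=[-8,0,24] → ·  [on edge]
    (5,10)@(11, 21): e=[0,-24,40] → ·  [on edge]
  covered (1 px):
    · · · · · · · ·
    · · · · · · · ·
    · · · · · · · ·
    · · █ · · · · ·
    · · · · · · · ·
    · · · · · · · ·
    · · · · · · · ·
    · · · · · · · ·
    · · · · · · · ·
    · · · · · · · ·
    · · · · · · · ·
    · · · · · · · ·
T3:
  2·area = 224
  edge (0, 2)→(16, 18): d=(16,16) right/bottom  bias=-1
  edge (16, 18)→(8, 24): d=(-8,6) right/bottom  bias=-1
  edge (8, 24)→(0, 2): d=(-8,-22) top-left  bias=+0
    (0,1)@(1, 3): e=[0,210,14] → ·  [on edge]
    (1,2)@(3, 5): e=[0,182,42] → ·  [on edge]
    (1,3)@(3, 7): e=[32,166,26] → █
    (2,3)@(5, 7): e=[0,154,70] → ·  [on edge]
    (1,4)@(3, 9): e=[64,150,10] → █
    (2,4)@(5, 9): e=[32,138,54] → █
    (3,4)@(7, 9): e=[0,126,98] → ·  [on edge]
    (1,5)@(3, 11): e=[96,134,-6] → ·
    (2,5)@(5, 11): e=[64,122,38] → █
    (3,5)@(7, 11): e=[32,110,82] → █
    (4,5)@(9, 11): e=[0,98,126] → ·  [on edge]
    (2,6)@(5, 13): e=[96,106,22] → █
    (5,6)@(11, 13): e=[0,70,154] → ·  [on edge]
    (6,7)@(13, 15): e=[0,42,182] → ·  [on edge]
    (7,8)@(15, 17): e=[0,14,210] → ·  [on edge]
  covered (24 px):
    · · · · · · · ·
    · · · · · · · ·
    · · · · · · · ·
    · █ · · · · · ·
    · █ █ · · · · ·
    · · █ █ · · · ·
    · · █ █ █ · · ·
    · · █ █ █ █ · ·
    · · · █ █ █ █ ·
    · · · █ █ █ █ ·
    · · · █ █ █ · ·
    · · · · █ · · ·

Z-buffer (winner per pixel, '.' = empty):
  . . . . . . . .
  . . . . . . . .
  . . . . . . . .
  . 3 2 . . 1 1 .
  0 3 3 1 1 1 1 .
  1 1 3 3 1 1 . .
  . 0 3 3 3 1 . .
  . . 3 3 3 3 . .
  . . 0 3 3 3 3 .
  . . . 3 3 3 3 .
  . . . 3 3 3 . .
  . . . . 3 . . .

Answer: 3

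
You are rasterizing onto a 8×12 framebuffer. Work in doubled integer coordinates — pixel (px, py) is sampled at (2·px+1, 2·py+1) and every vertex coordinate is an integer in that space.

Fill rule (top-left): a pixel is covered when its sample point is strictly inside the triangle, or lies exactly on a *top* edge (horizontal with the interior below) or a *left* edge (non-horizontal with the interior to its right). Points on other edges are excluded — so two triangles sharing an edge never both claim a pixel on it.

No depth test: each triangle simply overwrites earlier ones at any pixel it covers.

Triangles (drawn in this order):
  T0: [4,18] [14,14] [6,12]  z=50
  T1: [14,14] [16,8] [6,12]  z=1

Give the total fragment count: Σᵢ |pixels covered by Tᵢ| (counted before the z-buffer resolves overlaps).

T0:
  2·area = 52  (B↔C swapped to make it positive)
  edge (4, 18)→(6, 12): d=(2,-6) top-left  bias=+0
  edge (6, 12)→(14, 14): d=(8,2) right/bottom  bias=-1
  edge (14, 14)→(4, 18): d=(-10,4) right/bottom  bias=-1
    (4,1)@(9, 3): e=[0,-78,130] → ·  [on edge]
    (3,4)@(7, 9): e=[0,-26,78] → ·  [on edge]
    (3,6)@(7, 13): e=[8,6,38] → #
    (4,6)@(9, 13): e=[20,2,30] → #
    (5,6)@(11, 13): e=[32,-2,22] → ·
    (2,7)@(5, 15): e=[0,26,26] → #  [on edge]
    (5,7)@(11, 15): e=[36,14,2] → #
    (6,7)@(13, 15): e=[48,10,-6] → ·
    (2,8)@(5, 17): e=[4,42,6] → #
    (3,8)@(7, 17): e=[16,38,-2] → ·
    (4,8)@(9, 17): e=[28,34,-10] → ·
    (5,8)@(11, 17): e=[40,30,-18] → ·
    (1,10)@(3, 21): e=[0,78,-26] → ·  [on edge]
  covered (7 px):
    · · · · · · · ·
    · · · · · · · ·
    · · · · · · · ·
    · · · · · · · ·
    · · · · · · · ·
    · · · · · · · ·
    · · · # # · · ·
    · · # # # # · ·
    · · # · · · · ·
    · · · · · · · ·
    · · · · · · · ·
    · · · · · · · ·
T1:
  2·area = 52  (B↔C swapped to make it positive)
  edge (14, 14)→(6, 12): d=(-8,-2) top-left  bias=+0
  edge (6, 12)→(16, 8): d=(10,-4) top-left  bias=+0
  edge (16, 8)→(14, 14): d=(-2,6) right/bottom  bias=-1
    (7,4)@(15, 9): e=[42,6,4] → #
    (4,5)@(9, 11): e=[14,2,36] → #
    (5,5)@(11, 11): e=[18,10,24] → #
    (6,5)@(13, 11): e=[22,18,12] → #
    (7,5)@(15, 11): e=[26,26,0] → ·  [on edge]
    (4,6)@(9, 13): e=[-2,22,32] → ·
    (5,6)@(11, 13): e=[2,30,20] → #
    (7,6)@(15, 13): e=[10,46,-4] → ·
    (5,7)@(11, 15): e=[-14,50,16] → ·
    (6,7)@(13, 15): e=[-10,58,4] → ·
    (6,8)@(13, 17): e=[-26,78,0] → ·  [on edge]
    (5,11)@(11, 23): e=[-78,130,0] → ·  [on edge]
  covered (6 px):
    · · · · · · · ·
    · · · · · · · ·
    · · · · · · · ·
    · · · · · · · ·
    · · · · · · · #
    · · · · # # # ·
    · · · · · # # ·
    · · · · · · · ·
    · · · · · · · ·
    · · · · · · · ·
    · · · · · · · ·
    · · · · · · · ·

Answer: 13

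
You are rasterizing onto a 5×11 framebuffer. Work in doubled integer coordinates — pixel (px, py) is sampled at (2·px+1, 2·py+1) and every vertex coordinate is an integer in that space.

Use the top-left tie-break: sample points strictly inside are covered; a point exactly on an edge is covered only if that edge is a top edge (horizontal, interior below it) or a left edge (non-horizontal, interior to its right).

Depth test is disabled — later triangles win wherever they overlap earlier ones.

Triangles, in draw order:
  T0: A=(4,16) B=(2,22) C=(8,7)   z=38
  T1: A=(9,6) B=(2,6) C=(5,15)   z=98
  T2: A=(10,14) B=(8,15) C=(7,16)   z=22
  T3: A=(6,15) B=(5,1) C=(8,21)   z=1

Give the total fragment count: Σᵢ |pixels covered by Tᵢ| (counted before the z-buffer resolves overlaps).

T0:
  2·area = 6  (B↔C swapped to make it positive)
  edge (4, 16)→(8, 7): d=(4,-9) top-left  bias=+0
  edge (8, 7)→(2, 22): d=(-6,15) right/bottom  bias=-1
  edge (2, 22)→(4, 16): d=(2,-6) top-left  bias=+0
    (4,0)@(9, 1): e=[-15,21,0] → ·  [on edge]
    (3,3)@(7, 7): e=[-9,15,0] → ·  [on edge]
    (2,6)@(5, 13): e=[-3,9,0] → ·  [on edge]
    (1,9)@(3, 19): e=[3,3,0] → #  [on edge]
    (2,9)@(5, 19): e=[21,-27,12] → ·
    (1,10)@(3, 21): e=[11,-9,4] → ·
  covered (1 px):
    · · · · ·
    · · · · ·
    · · · · ·
    · · · · ·
    · · · · ·
    · · · · ·
    · · · · ·
    · · · · ·
    · · · · ·
    · # · · ·
    · · · · ·
T1:
  2·area = 63  (B↔C swapped to make it positive)
  edge (9, 6)→(5, 15): d=(-4,9) right/bottom  bias=-1
  edge (5, 15)→(2, 6): d=(-3,-9) top-left  bias=+0
  edge (2, 6)→(9, 6): d=(7,0) top-left  bias=+0
    (0,1)@(1, 3): e=[84,0,-21] → ·  [on edge]
    (1,3)@(3, 7): e=[50,6,7] → #
    (2,3)@(5, 7): e=[32,24,7] → #
    (3,3)@(7, 7): e=[14,42,7] → #
    (4,3)@(9, 7): e=[-4,60,7] → ·
    (1,4)@(3, 9): e=[42,0,21] → #  [on edge]
    (4,4)@(9, 9): e=[-12,54,21] → ·
    (1,5)@(3, 11): e=[34,-6,35] → ·
    (2,5)@(5, 11): e=[16,12,35] → #
    (3,5)@(7, 11): e=[-2,30,35] → ·
    (2,6)@(5, 13): e=[8,6,49] → #
    (3,6)@(7, 13): e=[-10,24,49] → ·
    (2,7)@(5, 15): e=[0,0,63] → ·  [on edge]
    (3,10)@(7, 21): e=[-42,0,105] → ·  [on edge]
  covered (8 px):
    · · · · ·
    · · · · ·
    · · · · ·
    · # # # ·
    · # # # ·
    · · # · ·
    · · # · ·
    · · · · ·
    · · · · ·
    · · · · ·
    · · · · ·
T2:
  2·area = 1  (B↔C swapped to make it positive)
  edge (10, 14)→(7, 16): d=(-3,2) right/bottom  bias=-1
  edge (7, 16)→(8, 15): d=(1,-1) top-left  bias=+0
  edge (8, 15)→(10, 14): d=(2,-1) top-left  bias=+0
  covered (0 px):
    · · · · ·
    · · · · ·
    · · · · ·
    · · · · ·
    · · · · ·
    · · · · ·
    · · · · ·
    · · · · ·
    · · · · ·
    · · · · ·
    · · · · ·
T3:
  2·area = 22
  edge (6, 15)→(5, 1): d=(-1,-14) top-left  bias=+0
  edge (5, 1)→(8, 21): d=(3,20) right/bottom  bias=-1
  edge (8, 21)→(6, 15): d=(-2,-6) top-left  bias=+0
    (2,0)@(5, 1): e=[0,0,22] → ·  [on edge]
    (3,7)@(7, 15): e=[14,2,6] → #
    (4,7)@(9, 15): e=[42,-38,18] → ·
    (3,8)@(7, 17): e=[12,8,2] → #
    (4,8)@(9, 17): e=[40,-32,14] → ·
    (3,9)@(7, 19): e=[10,14,-2] → ·
  covered (2 px):
    · · · · ·
    · · · · ·
    · · · · ·
    · · · · ·
    · · · · ·
    · · · · ·
    · · · · ·
    · · · # ·
    · · · # ·
    · · · · ·
    · · · · ·

Final: 11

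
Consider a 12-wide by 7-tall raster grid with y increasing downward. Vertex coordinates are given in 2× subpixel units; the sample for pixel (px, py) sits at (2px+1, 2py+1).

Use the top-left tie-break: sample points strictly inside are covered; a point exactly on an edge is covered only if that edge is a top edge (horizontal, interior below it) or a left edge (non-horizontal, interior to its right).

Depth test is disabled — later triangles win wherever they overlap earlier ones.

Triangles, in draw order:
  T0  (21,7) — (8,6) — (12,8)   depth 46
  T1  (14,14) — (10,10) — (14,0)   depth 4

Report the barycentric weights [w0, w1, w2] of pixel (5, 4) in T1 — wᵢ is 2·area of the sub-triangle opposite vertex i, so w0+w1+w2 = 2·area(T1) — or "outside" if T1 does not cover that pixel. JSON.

T0:
  2·area = 22  (B↔C swapped to make it positive)
  edge (21, 7)→(12, 8): d=(-9,1) right/bottom  bias=-1
  edge (12, 8)→(8, 6): d=(-4,-2) top-left  bias=+0
  edge (8, 6)→(21, 7): d=(13,1) right/bottom  bias=-1
    (5,3)@(11, 7): e=[10,2,10] → #
    (6,3)@(13, 7): e=[8,6,8] → #
    (7,3)@(15, 7): e=[6,10,6] → #
    (8,3)@(17, 7): e=[4,14,4] → #
    (9,3)@(19, 7): e=[2,18,2] → #
    (10,3)@(21, 7): e=[0,22,0] → ·  [on edge]
    (1,4)@(3, 9): e=[0,-22,44] → ·  [on edge]
    (5,4)@(11, 9): e=[-8,-6,36] → ·
    (6,4)@(13, 9): e=[-10,-2,34] → ·
    (7,4)@(15, 9): e=[-12,2,32] → ·
    (8,4)@(17, 9): e=[-14,6,30] → ·
    (9,4)@(19, 9): e=[-16,10,28] → ·
  covered (5 px):
    · · · · · · · · · · · ·
    · · · · · · · · · · · ·
    · · · · · · · · · · · ·
    · · · · · # # # # # · ·
    · · · · · · · · · · · ·
    · · · · · · · · · · · ·
    · · · · · · · · · · · ·
T1:
  2·area = 56
  edge (14, 14)→(10, 10): d=(-4,-4) top-left  bias=+0
  edge (10, 10)→(14, 0): d=(4,-10) top-left  bias=+0
  edge (14, 0)→(14, 14): d=(0,14) right/bottom  bias=-1
    (0,0)@(1, 1): e=[0,-126,182] → ·  [on edge]
    (1,1)@(3, 3): e=[0,-98,154] → ·  [on edge]
    (6,1)@(13, 3): e=[40,2,14] → #
    (7,1)@(15, 3): e=[48,22,-14] → ·
    (2,2)@(5, 5): e=[0,-70,126] → ·  [on edge]
    (6,2)@(13, 5): e=[32,10,14] → #
    (7,2)@(15, 5): e=[40,30,-14] → ·
    (3,3)@(7, 7): e=[0,-42,98] → ·  [on edge]
    (6,3)@(13, 7): e=[24,18,14] → #
    (7,3)@(15, 7): e=[32,38,-14] → ·
    (4,4)@(9, 9): e=[0,-14,70] → ·  [on edge]
    (5,4)@(11, 9): e=[8,6,42] → #
    (5,5)@(11, 11): e=[0,14,42] → #  [on edge]
    (6,6)@(13, 13): e=[0,42,14] → #  [on edge]
  covered (8 px):
    · · · · · · · · · · · ·
    · · · · · · # · · · · ·
    · · · · · · # · · · · ·
    · · · · · · # · · · · ·
    · · · · · # # · · · · ·
    · · · · · # # · · · · ·
    · · · · · · # · · · · ·

Answer: [6,42,8]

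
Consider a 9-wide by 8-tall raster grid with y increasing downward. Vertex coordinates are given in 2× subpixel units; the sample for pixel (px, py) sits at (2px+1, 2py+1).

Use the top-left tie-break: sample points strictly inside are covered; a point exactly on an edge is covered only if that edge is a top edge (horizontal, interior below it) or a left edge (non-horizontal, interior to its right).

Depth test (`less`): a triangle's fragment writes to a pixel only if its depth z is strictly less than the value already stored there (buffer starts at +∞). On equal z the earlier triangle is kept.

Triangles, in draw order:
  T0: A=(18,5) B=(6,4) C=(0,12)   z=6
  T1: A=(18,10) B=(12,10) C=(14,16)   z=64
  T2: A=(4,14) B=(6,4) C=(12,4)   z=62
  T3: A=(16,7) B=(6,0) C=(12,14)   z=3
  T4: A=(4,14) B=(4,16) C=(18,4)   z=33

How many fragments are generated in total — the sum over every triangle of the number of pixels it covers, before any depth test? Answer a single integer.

T0:
  2·area = 102  (B↔C swapped to make it positive)
  edge (18, 5)→(0, 12): d=(-18,7) right/bottom  bias=-1
  edge (0, 12)→(6, 4): d=(6,-8) top-left  bias=+0
  edge (6, 4)→(18, 5): d=(12,1) right/bottom  bias=-1
    (3,2)@(7, 5): e=[77,14,11] → █
    (4,2)@(9, 5): e=[63,30,9] → █
    (5,2)@(11, 5): e=[49,46,7] → █
    (6,2)@(13, 5): e=[35,62,5] → █
    (7,2)@(15, 5): e=[21,78,3] → █
    (8,2)@(17, 5): e=[7,94,1] → █
    (2,3)@(5, 7): e=[55,10,37] → █
    (6,3)@(13, 7): e=[-1,74,29] → ·
    (7,3)@(15, 7): e=[-15,90,27] → ·
    (8,3)@(17, 7): e=[-29,106,25] → ·
    (1,4)@(3, 9): e=[33,6,63] → █
    (4,4)@(9, 9): e=[-9,54,57] → ·
  covered (14 px):
    · · · · · · · · ·
    · · · · · · · · ·
    · · · █ █ █ █ █ █
    · · █ █ █ █ · · ·
    · █ █ █ · · · · ·
    █ · · · · · · · ·
    · · · · · · · · ·
    · · · · · · · · ·
T1:
  2·area = 36  (B↔C swapped to make it positive)
  edge (18, 10)→(14, 16): d=(-4,6) right/bottom  bias=-1
  edge (14, 16)→(12, 10): d=(-2,-6) top-left  bias=+0
  edge (12, 10)→(18, 10): d=(6,0) top-left  bias=+0
    (4,0)@(9, 1): e=[90,0,-54] → ·  [on edge]
    (5,3)@(11, 7): e=[54,0,-18] → ·  [on edge]
    (6,5)@(13, 11): e=[26,4,6] → █
    (7,5)@(15, 11): e=[14,16,6] → █
    (8,5)@(17, 11): e=[2,28,6] → █
    (6,6)@(13, 13): e=[18,0,18] → █  [on edge]
    (8,6)@(17, 13): e=[-6,24,18] → ·
    (6,7)@(13, 15): e=[10,-4,30] → ·
    (7,7)@(15, 15): e=[-2,8,30] → ·
  covered (5 px):
    · · · · · · · · ·
    · · · · · · · · ·
    · · · · · · · · ·
    · · · · · · · · ·
    · · · · · · · · ·
    · · · · · · █ █ █
    · · · · · · █ █ ·
    · · · · · · · · ·
T2:
  2·area = 60
  edge (4, 14)→(6, 4): d=(2,-10) top-left  bias=+0
  edge (6, 4)→(12, 4): d=(6,0) top-left  bias=+0
  edge (12, 4)→(4, 14): d=(-8,10) right/bottom  bias=-1
    (3,2)@(7, 5): e=[12,6,42] → █
    (4,2)@(9, 5): e=[32,6,22] → █
    (5,2)@(11, 5): e=[52,6,2] → █
    (6,2)@(13, 5): e=[72,6,-18] → ·
    (3,3)@(7, 7): e=[16,18,26] → █
    (5,3)@(11, 7): e=[56,18,-14] → ·
    (2,4)@(5, 9): e=[0,30,30] → █  [on edge]
    (4,4)@(9, 9): e=[40,30,-10] → ·
    (2,5)@(5, 11): e=[4,42,14] → █
    (3,5)@(7, 11): e=[24,42,-6] → ·
    (2,6)@(5, 13): e=[8,54,-2] → ·
  covered (8 px):
    · · · · · · · · ·
    · · · · · · · · ·
    · · · █ █ █ · · ·
    · · · █ █ · · · ·
    · · █ █ · · · · ·
    · · █ · · · · · ·
    · · · · · · · · ·
    · · · · · · · · ·
T3:
  2·area = 98  (B↔C swapped to make it positive)
  edge (16, 7)→(12, 14): d=(-4,7) right/bottom  bias=-1
  edge (12, 14)→(6, 0): d=(-6,-14) top-left  bias=+0
  edge (6, 0)→(16, 7): d=(10,7) right/bottom  bias=-1
    (3,0)@(7, 1): e=[87,8,3] → █
    (4,0)@(9, 1): e=[73,36,-11] → ·
    (3,1)@(7, 3): e=[79,-4,23] → ·
    (4,1)@(9, 3): e=[65,24,9] → █
    (5,1)@(11, 3): e=[51,52,-5] → ·
    (4,2)@(9, 5): e=[57,12,29] → █
    (5,2)@(11, 5): e=[43,40,15] → █
    (6,2)@(13, 5): e=[29,68,1] → █
    (7,2)@(15, 5): e=[15,96,-13] → ·
    (4,3)@(9, 7): e=[49,0,49] → █  [on edge]
    (7,3)@(15, 7): e=[7,84,7] → █
    (8,3)@(17, 7): e=[-7,112,-7] → ·
  covered (13 px):
    · · · █ · · · · ·
    · · · · █ · · · ·
    · · · · █ █ █ · ·
    · · · · █ █ █ █ ·
    · · · · · █ █ · ·
    · · · · · █ █ · ·
    · · · · · · · · ·
    · · · · · · · · ·
T4:
  2·area = 28  (B↔C swapped to make it positive)
  edge (4, 14)→(18, 4): d=(14,-10) top-left  bias=+0
  edge (18, 4)→(4, 16): d=(-14,12) right/bottom  bias=-1
  edge (4, 16)→(4, 14): d=(0,-2) top-left  bias=+0
    (5,4)@(11, 9): e=[0,14,14] → █  [on edge]
    (6,4)@(13, 9): e=[20,-10,18] → ·
    (4,5)@(9, 11): e=[8,10,10] → █
    (5,5)@(11, 11): e=[28,-14,14] → ·
    (3,6)@(7, 13): e=[16,6,6] → █
    (4,6)@(9, 13): e=[36,-18,10] → ·
    (2,7)@(5, 15): e=[24,2,2] → █
    (3,7)@(7, 15): e=[44,-22,6] → ·
  covered (4 px):
    · · · · · · · · ·
    · · · · · · · · ·
    · · · · · · · · ·
    · · · · · · · · ·
    · · · · · █ · · ·
    · · · · █ · · · ·
    · · · █ · · · · ·
    · · █ · · · · · ·

Final: 44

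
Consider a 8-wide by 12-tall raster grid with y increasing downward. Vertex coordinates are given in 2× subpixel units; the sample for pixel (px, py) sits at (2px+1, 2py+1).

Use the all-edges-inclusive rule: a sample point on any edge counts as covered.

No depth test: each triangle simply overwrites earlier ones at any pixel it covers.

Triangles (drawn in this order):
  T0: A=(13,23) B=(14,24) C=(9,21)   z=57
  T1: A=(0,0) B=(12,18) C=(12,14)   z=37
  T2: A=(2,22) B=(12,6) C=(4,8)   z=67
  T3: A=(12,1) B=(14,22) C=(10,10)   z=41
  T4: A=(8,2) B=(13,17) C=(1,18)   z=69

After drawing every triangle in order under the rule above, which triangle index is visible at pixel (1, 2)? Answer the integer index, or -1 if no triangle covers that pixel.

T0:
  2·area = 2
  edge (13, 23)→(14, 24): d=(1,1) inclusive
  edge (14, 24)→(9, 21): d=(-5,-3) inclusive
  edge (9, 21)→(13, 23): d=(4,2) inclusive
    (0,5)@(1, 11): e=[0,26,-24] → .  [on edge]
    (1,6)@(3, 13): e=[0,22,-20] → .  [on edge]
    (2,7)@(5, 15): e=[0,18,-16] → .  [on edge]
    (0,8)@(1, 17): e=[6,-4,0] → .  [on edge]
    (3,8)@(7, 17): e=[0,14,-12] → .  [on edge]
    (2,9)@(5, 19): e=[4,-2,0] → .  [on edge]
    (4,9)@(9, 19): e=[0,10,-8] → .  [on edge]
    (4,10)@(9, 21): e=[2,0,0] → X  [on edge]
    (5,10)@(11, 21): e=[0,6,-4] → .  [on edge]
    (4,11)@(9, 23): e=[4,-10,8] → .
    (6,11)@(13, 23): e=[0,2,0] → X  [on edge]
    (7,11)@(15, 23): e=[-2,8,-4] → .
  covered (2 px):
    . . . . . . . .
    . . . . . . . .
    . . . . . . . .
    . . . . . . . .
    . . . . . . . .
    . . . . . . . .
    . . . . . . . .
    . . . . . . . .
    . . . . . . . .
    . . . . . . . .
    . . . . X . . .
    . . . . . . X .
T1:
  2·area = 48  (B↔C swapped to make it positive)
  edge (0, 0)→(12, 14): d=(12,14) inclusive
  edge (12, 14)→(12, 18): d=(0,4) inclusive
  edge (12, 18)→(0, 0): d=(-12,-18) inclusive
    (2,3)@(5, 7): e=[14,28,6] → X
    (3,3)@(7, 7): e=[-14,20,42] → .
    (2,4)@(5, 9): e=[38,28,-18] → .
    (3,4)@(7, 9): e=[10,20,18] → X
    (4,4)@(9, 9): e=[-18,12,54] → .
    (3,5)@(7, 11): e=[34,20,-6] → .
    (4,5)@(9, 11): e=[6,12,30] → X
    (5,5)@(11, 11): e=[-22,4,66] → .
    (4,6)@(9, 13): e=[30,12,6] → X
    (5,6)@(11, 13): e=[2,4,42] → X
    (6,6)@(13, 13): e=[-26,-4,78] → .
    (4,7)@(9, 15): e=[54,12,-18] → .
  covered (6 px):
    . . . . . . . .
    . . . . . . . .
    . . . . . . . .
    . . X . . . . .
    . . . X . . . .
    . . . . X . . .
    . . . . X X . .
    . . . . . X . .
    . . . . . . . .
    . . . . . . . .
    . . . . . . . .
    . . . . . . . .
T2:
  2·area = 108  (B↔C swapped to make it positive)
  edge (2, 22)→(4, 8): d=(2,-14) inclusive
  edge (4, 8)→(12, 6): d=(8,-2) inclusive
  edge (12, 6)→(2, 22): d=(-10,16) inclusive
    (2,0)@(5, 1): e=[0,-54,162] → .  [on edge]
    (4,3)@(9, 7): e=[68,2,38] → X
    (5,3)@(11, 7): e=[96,6,6] → X
    (6,3)@(13, 7): e=[124,10,-26] → .
    (2,4)@(5, 9): e=[16,10,82] → X
    (3,4)@(7, 9): e=[44,14,50] → X
    (5,4)@(11, 9): e=[100,22,-14] → .
    (2,5)@(5, 11): e=[20,26,62] → X
    (4,5)@(9, 11): e=[76,34,-2] → .
    (2,6)@(5, 13): e=[24,42,42] → X
    (4,6)@(9, 13): e=[80,50,-22] → .
    (1,7)@(3, 15): e=[0,54,54] → X  [on edge]
  covered (14 px):
    . . . . . . . .
    . . . . . . . .
    . . . . . . . .
    . . . . X X . .
    . . X X X . . .
    . . X X . . . .
    . . X X . . . .
    . X X . . . . .
    . X X . . . . .
    . X . . . . . .
    . . . . . . . .
    . . . . . . . .
T3:
  2·area = 60
  edge (12, 1)→(14, 22): d=(2,21) inclusive
  edge (14, 22)→(10, 10): d=(-4,-12) inclusive
  edge (10, 10)→(12, 1): d=(2,-9) inclusive
    (3,0)@(7, 1): e=[105,0,-45] → .  [on edge]
    (4,3)@(9, 7): e=[75,0,-15] → .  [on edge]
    (5,3)@(11, 7): e=[33,24,3] → X
    (6,3)@(13, 7): e=[-9,48,21] → .
    (5,4)@(11, 9): e=[37,16,7] → X
    (6,4)@(13, 9): e=[-5,40,25] → .
    (5,5)@(11, 11): e=[41,8,11] → X
    (6,5)@(13, 11): e=[-1,32,29] → .
    (5,6)@(11, 13): e=[45,0,15] → X  [on edge]
    (6,6)@(13, 13): e=[3,24,33] → X
    (7,6)@(15, 13): e=[-39,48,51] → .
    (5,7)@(11, 15): e=[49,-8,19] → .
    (6,9)@(13, 19): e=[15,0,45] → X  [on edge]
  covered (8 px):
    . . . . . . . .
    . . . . . . . .
    . . . . . . . .
    . . . . . X . .
    . . . . . X . .
    . . . . . X . .
    . . . . . X X .
    . . . . . . X .
    . . . . . . X .
    . . . . . . X .
    . . . . . . . .
    . . . . . . . .
T4:
  2·area = 185
  edge (8, 2)→(13, 17): d=(5,15) inclusive
  edge (13, 17)→(1, 18): d=(-12,1) inclusive
  edge (1, 18)→(8, 2): d=(7,-16) inclusive
    (3,2)@(7, 5): e=[30,150,5] → X
    (4,2)@(9, 5): e=[0,148,37] → X  [on edge]
    (5,2)@(11, 5): e=[-30,146,69] → .
    (3,3)@(7, 7): e=[40,126,19] → X
    (5,3)@(11, 7): e=[-20,122,83] → .
    (2,4)@(5, 9): e=[80,104,1] → X
    (5,4)@(11, 9): e=[-10,98,97] → .
    (2,5)@(5, 11): e=[90,80,15] → X
    (5,5)@(11, 11): e=[0,74,111] → X  [on edge]
    (6,5)@(13, 11): e=[-30,72,143] → .
    (2,6)@(5, 13): e=[100,56,29] → X
    (6,6)@(13, 13): e=[-20,48,157] → .
    (6,8)@(13, 17): e=[0,0,185] → X  [on edge]
    (7,11)@(15, 23): e=[0,-74,259] → .  [on edge]
  covered (26 px):
    . . . . . . . .
    . . . . . . . .
    . . . X X . . .
    . . . X X . . .
    . . X X X . . .
    . . X X X X . .
    . . X X X X . .
    . X X X X X . .
    . X X X X X X .
    . . . . . . . .
    . . . . . . . .
    . . . . . . . .

Z-buffer (winner per pixel, '.' = empty):
  . . . . . . . .
  . . . . . . . .
  . . . 4 4 . . .
  . . 1 4 4 3 . .
  . . 4 4 4 3 . .
  . . 4 4 4 4 . .
  . . 4 4 4 4 3 .
  . 4 4 4 4 4 3 .
  . 4 4 4 4 4 4 .
  . 2 . . . . 3 .
  . . . . 0 . . .
  . . . . . . 0 .

Answer: -1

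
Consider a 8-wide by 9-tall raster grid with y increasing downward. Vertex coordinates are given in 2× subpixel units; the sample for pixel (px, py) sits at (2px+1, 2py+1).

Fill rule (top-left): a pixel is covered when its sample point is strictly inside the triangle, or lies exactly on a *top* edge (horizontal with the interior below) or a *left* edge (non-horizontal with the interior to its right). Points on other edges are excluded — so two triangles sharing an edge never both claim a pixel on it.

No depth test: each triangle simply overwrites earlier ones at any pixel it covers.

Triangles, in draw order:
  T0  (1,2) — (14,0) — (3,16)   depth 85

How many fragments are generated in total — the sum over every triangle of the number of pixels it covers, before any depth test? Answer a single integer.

T0:
  2·area = 186
  edge (1, 2)→(14, 0): d=(13,-2) top-left  bias=+0
  edge (14, 0)→(3, 16): d=(-11,16) right/bottom  bias=-1
  edge (3, 16)→(1, 2): d=(-2,-14) top-left  bias=+0
    (4,0)@(9, 1): e=[3,69,114] → █
    (5,0)@(11, 1): e=[7,37,142] → █
    (6,0)@(13, 1): e=[11,5,170] → █
    (7,0)@(15, 1): e=[15,-27,198] → ·
    (1,1)@(3, 3): e=[17,143,26] → █
    (2,1)@(5, 3): e=[21,111,54] → █
    (3,1)@(7, 3): e=[25,79,82] → █
    (6,1)@(13, 3): e=[37,-17,166] → ·
    (1,2)@(3, 5): e=[43,121,22] → █
    (5,2)@(11, 5): e=[59,-7,134] → ·
    (1,3)@(3, 7): e=[69,99,18] → █
    (5,3)@(11, 7): e=[85,-29,130] → ·
  covered (24 px):
    · · · · █ █ █ ·
    · █ █ █ █ █ · ·
    · █ █ █ █ · · ·
    · █ █ █ █ · · ·
    · █ █ █ · · · ·
    · █ █ · · · · ·
    · █ █ · · · · ·
    · █ · · · · · ·
    · · · · · · · ·

Result: 24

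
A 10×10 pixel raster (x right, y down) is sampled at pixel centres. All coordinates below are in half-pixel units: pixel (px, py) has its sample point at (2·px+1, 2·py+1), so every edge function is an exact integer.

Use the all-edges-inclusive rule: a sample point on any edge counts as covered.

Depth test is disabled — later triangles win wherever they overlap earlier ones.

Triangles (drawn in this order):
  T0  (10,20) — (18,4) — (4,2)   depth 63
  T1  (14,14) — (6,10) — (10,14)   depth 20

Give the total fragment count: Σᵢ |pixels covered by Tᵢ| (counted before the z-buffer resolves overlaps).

T0:
  2·area = 240  (B↔C swapped to make it positive)
  edge (10, 20)→(4, 2): d=(-6,-18) inclusive
  edge (4, 2)→(18, 4): d=(14,2) inclusive
  edge (18, 4)→(10, 20): d=(-8,16) inclusive
    (2,1)@(5, 3): e=[12,12,216] → #
    (3,1)@(7, 3): e=[48,8,184] → #
    (4,1)@(9, 3): e=[84,4,152] → #
    (5,1)@(11, 3): e=[120,0,120] → #  [on edge]
    (6,1)@(13, 3): e=[156,-4,88] → ·
    (2,2)@(5, 5): e=[0,40,200] → #  [on edge]
    (6,2)@(13, 5): e=[144,24,72] → #
    (7,2)@(15, 5): e=[180,20,40] → #
    (8,2)@(17, 5): e=[216,16,8] → #
    (9,2)@(19, 5): e=[252,12,-24] → ·
    (2,3)@(5, 7): e=[-12,68,184] → ·
    (3,3)@(7, 7): e=[24,64,152] → #
    (3,5)@(7, 11): e=[0,120,120] → #  [on edge]
    (4,8)@(9, 17): e=[0,200,40] → #  [on edge]
  covered (32 px):
    · · · · · · · · · ·
    · · # # # # · · · ·
    · · # # # # # # # ·
    · · · # # # # # · ·
    · · · # # # # # · ·
    · · · # # # # · · ·
    · · · · # # # · · ·
    · · · · # # · · · ·
    · · · · # # · · · ·
    · · · · · · · · · ·
T1:
  2·area = 16  (B↔C swapped to make it positive)
  edge (14, 14)→(10, 14): d=(-4,0) inclusive
  edge (10, 14)→(6, 10): d=(-4,-4) inclusive
  edge (6, 10)→(14, 14): d=(8,4) inclusive
    (0,2)@(1, 5): e=[36,0,-20] → ·  [on edge]
    (1,3)@(3, 7): e=[28,0,-12] → ·  [on edge]
    (2,4)@(5, 9): e=[20,0,-4] → ·  [on edge]
    (3,5)@(7, 11): e=[12,0,4] → #  [on edge]
    (4,5)@(9, 11): e=[12,8,-4] → ·
    (3,6)@(7, 13): e=[4,-8,20] → ·
    (4,6)@(9, 13): e=[4,0,12] → #  [on edge]
    (5,6)@(11, 13): e=[4,8,4] → #
    (6,6)@(13, 13): e=[4,16,-4] → ·
    (4,7)@(9, 15): e=[-4,-8,28] → ·
    (5,7)@(11, 15): e=[-4,0,20] → ·  [on edge]
    (6,8)@(13, 17): e=[-12,0,28] → ·  [on edge]
    (7,9)@(15, 19): e=[-20,0,36] → ·  [on edge]
  covered (3 px):
    · · · · · · · · · ·
    · · · · · · · · · ·
    · · · · · · · · · ·
    · · · · · · · · · ·
    · · · · · · · · · ·
    · · · # · · · · · ·
    · · · · # # · · · ·
    · · · · · · · · · ·
    · · · · · · · · · ·
    · · · · · · · · · ·

Final: 35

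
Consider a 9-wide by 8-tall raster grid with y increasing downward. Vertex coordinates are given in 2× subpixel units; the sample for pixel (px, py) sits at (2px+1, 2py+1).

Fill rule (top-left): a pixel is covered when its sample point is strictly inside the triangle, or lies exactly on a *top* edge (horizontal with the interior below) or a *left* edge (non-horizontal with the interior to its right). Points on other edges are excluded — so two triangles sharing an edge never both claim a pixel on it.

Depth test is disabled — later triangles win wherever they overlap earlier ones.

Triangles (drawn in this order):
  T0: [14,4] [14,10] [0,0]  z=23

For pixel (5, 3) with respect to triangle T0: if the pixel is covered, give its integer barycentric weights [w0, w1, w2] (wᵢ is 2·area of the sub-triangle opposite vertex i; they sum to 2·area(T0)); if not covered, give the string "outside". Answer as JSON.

T0:
  2·area = 84
  edge (14, 4)→(14, 10): d=(0,6) right/bottom  bias=-1
  edge (14, 10)→(0, 0): d=(-14,-10) top-left  bias=+0
  edge (0, 0)→(14, 4): d=(14,4) right/bottom  bias=-1
    (1,0)@(3, 1): e=[66,16,2] → X
    (2,0)@(5, 1): e=[54,36,-6] → .
    (1,1)@(3, 3): e=[66,-12,30] → .
    (2,1)@(5, 3): e=[54,8,22] → X
    (3,1)@(7, 3): e=[42,28,14] → X
    (4,1)@(9, 3): e=[30,48,6] → X
    (5,1)@(11, 3): e=[18,68,-2] → .
    (2,2)@(5, 5): e=[54,-20,50] → .
    (3,2)@(7, 5): e=[42,0,42] → X  [on edge]
    (5,2)@(11, 5): e=[18,40,26] → X
    (6,2)@(13, 5): e=[6,60,18] → X
    (7,2)@(15, 5): e=[-6,80,10] → .
  covered (11 px):
    . X . . . . . . .
    . . X X X . . . .
    . . . X X X X . .
    . . . . . X X . .
    . . . . . . X . .
    . . . . . . . . .
    . . . . . . . . .
    . . . . . . . . .

Answer: [12,54,18]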